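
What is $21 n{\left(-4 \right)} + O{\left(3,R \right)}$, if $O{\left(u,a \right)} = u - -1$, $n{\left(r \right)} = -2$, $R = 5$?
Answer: $-38$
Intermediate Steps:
$O{\left(u,a \right)} = 1 + u$ ($O{\left(u,a \right)} = u + 1 = 1 + u$)
$21 n{\left(-4 \right)} + O{\left(3,R \right)} = 21 \left(-2\right) + \left(1 + 3\right) = -42 + 4 = -38$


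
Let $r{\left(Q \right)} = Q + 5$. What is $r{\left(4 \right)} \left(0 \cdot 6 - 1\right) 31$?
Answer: $-279$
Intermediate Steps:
$r{\left(Q \right)} = 5 + Q$
$r{\left(4 \right)} \left(0 \cdot 6 - 1\right) 31 = \left(5 + 4\right) \left(0 \cdot 6 - 1\right) 31 = 9 \left(0 - 1\right) 31 = 9 \left(-1\right) 31 = \left(-9\right) 31 = -279$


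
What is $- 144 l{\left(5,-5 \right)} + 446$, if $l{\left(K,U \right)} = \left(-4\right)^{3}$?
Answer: $9662$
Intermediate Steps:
$l{\left(K,U \right)} = -64$
$- 144 l{\left(5,-5 \right)} + 446 = \left(-144\right) \left(-64\right) + 446 = 9216 + 446 = 9662$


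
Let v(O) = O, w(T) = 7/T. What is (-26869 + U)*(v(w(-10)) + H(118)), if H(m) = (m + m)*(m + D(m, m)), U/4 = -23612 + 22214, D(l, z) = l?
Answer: -18079251333/10 ≈ -1.8079e+9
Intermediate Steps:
U = -5592 (U = 4*(-23612 + 22214) = 4*(-1398) = -5592)
H(m) = 4*m² (H(m) = (m + m)*(m + m) = (2*m)*(2*m) = 4*m²)
(-26869 + U)*(v(w(-10)) + H(118)) = (-26869 - 5592)*(7/(-10) + 4*118²) = -32461*(7*(-⅒) + 4*13924) = -32461*(-7/10 + 55696) = -32461*556953/10 = -18079251333/10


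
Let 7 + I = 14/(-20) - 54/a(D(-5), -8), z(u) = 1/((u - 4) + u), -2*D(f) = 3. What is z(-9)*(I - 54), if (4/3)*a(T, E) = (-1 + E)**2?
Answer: 5633/1980 ≈ 2.8449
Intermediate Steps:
D(f) = -3/2 (D(f) = -1/2*3 = -3/2)
a(T, E) = 3*(-1 + E)**2/4
z(u) = 1/(-4 + 2*u) (z(u) = 1/((-4 + u) + u) = 1/(-4 + 2*u))
I = -773/90 (I = -7 + (14/(-20) - 54*4/(3*(-1 - 8)**2)) = -7 + (14*(-1/20) - 54/((3/4)*(-9)**2)) = -7 + (-7/10 - 54/((3/4)*81)) = -7 + (-7/10 - 54/243/4) = -7 + (-7/10 - 54*4/243) = -7 + (-7/10 - 8/9) = -7 - 143/90 = -773/90 ≈ -8.5889)
z(-9)*(I - 54) = (1/(2*(-2 - 9)))*(-773/90 - 54) = ((1/2)/(-11))*(-5633/90) = ((1/2)*(-1/11))*(-5633/90) = -1/22*(-5633/90) = 5633/1980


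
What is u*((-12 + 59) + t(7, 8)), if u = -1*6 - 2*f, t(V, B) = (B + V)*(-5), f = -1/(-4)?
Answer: 182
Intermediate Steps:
f = 1/4 (f = -1*(-1/4) = 1/4 ≈ 0.25000)
t(V, B) = -5*B - 5*V
u = -13/2 (u = -1*6 - 2*1/4 = -6 - 1/2 = -13/2 ≈ -6.5000)
u*((-12 + 59) + t(7, 8)) = -13*((-12 + 59) + (-5*8 - 5*7))/2 = -13*(47 + (-40 - 35))/2 = -13*(47 - 75)/2 = -13/2*(-28) = 182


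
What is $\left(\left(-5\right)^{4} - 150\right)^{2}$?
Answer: $225625$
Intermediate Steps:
$\left(\left(-5\right)^{4} - 150\right)^{2} = \left(625 - 150\right)^{2} = 475^{2} = 225625$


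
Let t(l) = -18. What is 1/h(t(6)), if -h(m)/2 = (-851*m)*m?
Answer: 1/551448 ≈ 1.8134e-6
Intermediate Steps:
h(m) = 1702*m² (h(m) = -2*(-851*m)*m = -(-1702)*m² = 1702*m²)
1/h(t(6)) = 1/(1702*(-18)²) = 1/(1702*324) = 1/551448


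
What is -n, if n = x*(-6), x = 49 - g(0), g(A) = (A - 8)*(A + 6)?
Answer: 582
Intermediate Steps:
g(A) = (-8 + A)*(6 + A)
x = 97 (x = 49 - (-48 + 0² - 2*0) = 49 - (-48 + 0 + 0) = 49 - 1*(-48) = 49 + 48 = 97)
n = -582 (n = 97*(-6) = -582)
-n = -1*(-582) = 582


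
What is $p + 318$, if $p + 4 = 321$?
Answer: $635$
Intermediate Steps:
$p = 317$ ($p = -4 + 321 = 317$)
$p + 318 = 317 + 318 = 635$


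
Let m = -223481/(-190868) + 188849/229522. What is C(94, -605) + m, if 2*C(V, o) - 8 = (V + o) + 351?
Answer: -1621049875141/21904202548 ≈ -74.006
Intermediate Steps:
C(V, o) = 359/2 + V/2 + o/2 (C(V, o) = 4 + ((V + o) + 351)/2 = 4 + (351 + V + o)/2 = 4 + (351/2 + V/2 + o/2) = 359/2 + V/2 + o/2)
m = 43669518507/21904202548 (m = -223481*(-1/190868) + 188849*(1/229522) = 223481/190868 + 188849/229522 = 43669518507/21904202548 ≈ 1.9937)
C(94, -605) + m = (359/2 + (½)*94 + (½)*(-605)) + 43669518507/21904202548 = (359/2 + 47 - 605/2) + 43669518507/21904202548 = -76 + 43669518507/21904202548 = -1621049875141/21904202548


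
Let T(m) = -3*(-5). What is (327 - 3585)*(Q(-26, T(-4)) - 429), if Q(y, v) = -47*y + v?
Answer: -2632464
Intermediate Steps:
T(m) = 15
Q(y, v) = v - 47*y
(327 - 3585)*(Q(-26, T(-4)) - 429) = (327 - 3585)*((15 - 47*(-26)) - 429) = -3258*((15 + 1222) - 429) = -3258*(1237 - 429) = -3258*808 = -2632464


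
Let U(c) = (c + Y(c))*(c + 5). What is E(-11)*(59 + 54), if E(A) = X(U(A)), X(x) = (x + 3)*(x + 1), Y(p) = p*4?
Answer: 12455199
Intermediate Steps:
Y(p) = 4*p
U(c) = 5*c*(5 + c) (U(c) = (c + 4*c)*(c + 5) = (5*c)*(5 + c) = 5*c*(5 + c))
X(x) = (1 + x)*(3 + x) (X(x) = (3 + x)*(1 + x) = (1 + x)*(3 + x))
E(A) = 3 + 20*A*(5 + A) + 25*A²*(5 + A)² (E(A) = 3 + (5*A*(5 + A))² + 4*(5*A*(5 + A)) = 3 + 25*A²*(5 + A)² + 20*A*(5 + A) = 3 + 20*A*(5 + A) + 25*A²*(5 + A)²)
E(-11)*(59 + 54) = (3 + 20*(-11)² + 100*(-11) + 25*(-11)²*(5 - 11)²)*(59 + 54) = (3 + 20*121 - 1100 + 25*121*(-6)²)*113 = (3 + 2420 - 1100 + 25*121*36)*113 = (3 + 2420 - 1100 + 108900)*113 = 110223*113 = 12455199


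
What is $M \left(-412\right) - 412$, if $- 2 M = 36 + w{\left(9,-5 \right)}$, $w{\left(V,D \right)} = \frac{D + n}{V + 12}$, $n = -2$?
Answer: $\frac{20806}{3} \approx 6935.3$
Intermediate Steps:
$w{\left(V,D \right)} = \frac{-2 + D}{12 + V}$ ($w{\left(V,D \right)} = \frac{D - 2}{V + 12} = \frac{-2 + D}{12 + V}$)
$M = - \frac{107}{6}$ ($M = - \frac{36 + \frac{-2 - 5}{12 + 9}}{2} = - \frac{36 + \frac{1}{21} \left(-7\right)}{2} = - \frac{36 - \frac{1}{3}}{2} = \left(- \frac{1}{2}\right) \frac{107}{3} = - \frac{107}{6} \approx -17.833$)
$M \left(-412\right) - 412 = \left(- \frac{107}{6}\right) \left(-412\right) - 412 = \frac{22042}{3} - 412 = \frac{20806}{3}$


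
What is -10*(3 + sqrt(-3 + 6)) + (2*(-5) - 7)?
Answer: -47 - 10*sqrt(3) ≈ -64.321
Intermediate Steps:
-10*(3 + sqrt(-3 + 6)) + (2*(-5) - 7) = -10*(3 + sqrt(3)) + (-10 - 7) = (-30 - 10*sqrt(3)) - 17 = -47 - 10*sqrt(3)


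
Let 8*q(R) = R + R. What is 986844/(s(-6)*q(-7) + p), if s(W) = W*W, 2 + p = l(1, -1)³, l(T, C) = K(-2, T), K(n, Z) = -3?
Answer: -246711/23 ≈ -10727.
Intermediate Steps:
q(R) = R/4 (q(R) = (R + R)/8 = (2*R)/8 = R/4)
l(T, C) = -3
p = -29 (p = -2 + (-3)³ = -2 - 27 = -29)
s(W) = W²
986844/(s(-6)*q(-7) + p) = 986844/((-6)²*((¼)*(-7)) - 29) = 986844/(36*(-7/4) - 29) = 986844/(-63 - 29) = 986844/(-92) = 986844*(-1/92) = -246711/23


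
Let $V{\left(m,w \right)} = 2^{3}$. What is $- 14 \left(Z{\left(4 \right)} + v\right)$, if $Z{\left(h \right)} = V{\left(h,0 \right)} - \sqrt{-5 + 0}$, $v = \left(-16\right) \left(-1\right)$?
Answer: $-336 + 14 i \sqrt{5} \approx -336.0 + 31.305 i$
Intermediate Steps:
$V{\left(m,w \right)} = 8$
$v = 16$
$Z{\left(h \right)} = 8 - i \sqrt{5}$ ($Z{\left(h \right)} = 8 - \sqrt{-5 + 0} = 8 - \sqrt{-5} = 8 - i \sqrt{5}$)
$- 14 \left(Z{\left(4 \right)} + v\right) = - 14 \left(\left(8 - i \sqrt{5}\right) + 16\right) = - 14 \left(24 - i \sqrt{5}\right) = -336 + 14 i \sqrt{5}$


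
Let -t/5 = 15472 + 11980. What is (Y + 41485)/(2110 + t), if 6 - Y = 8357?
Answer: -16567/67575 ≈ -0.24516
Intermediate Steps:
t = -137260 (t = -5*(15472 + 11980) = -5*27452 = -137260)
Y = -8351 (Y = 6 - 1*8357 = 6 - 8357 = -8351)
(Y + 41485)/(2110 + t) = (-8351 + 41485)/(2110 - 137260) = 33134/(-135150) = 33134*(-1/135150) = -16567/67575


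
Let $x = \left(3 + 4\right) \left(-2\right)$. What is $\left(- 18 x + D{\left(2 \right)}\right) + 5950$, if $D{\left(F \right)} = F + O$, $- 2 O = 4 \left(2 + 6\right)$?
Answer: $6188$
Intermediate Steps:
$x = -14$ ($x = 7 \left(-2\right) = -14$)
$O = -16$ ($O = - \frac{4 \left(2 + 6\right)}{2} = - \frac{4 \cdot 8}{2} = \left(- \frac{1}{2}\right) 32 = -16$)
$D{\left(F \right)} = -16 + F$ ($D{\left(F \right)} = F - 16 = -16 + F$)
$\left(- 18 x + D{\left(2 \right)}\right) + 5950 = \left(\left(-18\right) \left(-14\right) + \left(-16 + 2\right)\right) + 5950 = \left(252 - 14\right) + 5950 = 238 + 5950 = 6188$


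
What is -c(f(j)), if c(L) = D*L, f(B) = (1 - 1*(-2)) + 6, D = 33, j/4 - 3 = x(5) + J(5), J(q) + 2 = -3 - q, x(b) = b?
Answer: -297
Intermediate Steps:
J(q) = -5 - q (J(q) = -2 + (-3 - q) = -5 - q)
j = -8 (j = 12 + 4*(5 + (-5 - 1*5)) = 12 + 4*(5 + (-5 - 5)) = 12 + 4*(5 - 10) = 12 + 4*(-5) = 12 - 20 = -8)
f(B) = 9 (f(B) = (1 + 2) + 6 = 3 + 6 = 9)
c(L) = 33*L
-c(f(j)) = -33*9 = -1*297 = -297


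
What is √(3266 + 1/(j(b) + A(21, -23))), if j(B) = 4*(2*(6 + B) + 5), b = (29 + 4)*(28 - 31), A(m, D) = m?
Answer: √1614085891/703 ≈ 57.149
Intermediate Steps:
b = -99 (b = 33*(-3) = -99)
j(B) = 68 + 8*B (j(B) = 4*((12 + 2*B) + 5) = 4*(17 + 2*B) = 68 + 8*B)
√(3266 + 1/(j(b) + A(21, -23))) = √(3266 + 1/((68 + 8*(-99)) + 21)) = √(3266 + 1/((68 - 792) + 21)) = √(3266 + 1/(-724 + 21)) = √(3266 + 1/(-703)) = √(3266 - 1/703) = √(2295997/703) = √1614085891/703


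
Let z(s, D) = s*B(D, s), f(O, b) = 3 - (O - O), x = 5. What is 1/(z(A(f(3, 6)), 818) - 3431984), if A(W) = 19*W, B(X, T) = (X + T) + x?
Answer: -1/3381824 ≈ -2.9570e-7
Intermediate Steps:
f(O, b) = 3 (f(O, b) = 3 - 1*0 = 3 + 0 = 3)
B(X, T) = 5 + T + X (B(X, T) = (X + T) + 5 = (T + X) + 5 = 5 + T + X)
z(s, D) = s*(5 + D + s) (z(s, D) = s*(5 + s + D) = s*(5 + D + s))
1/(z(A(f(3, 6)), 818) - 3431984) = 1/((19*3)*(5 + 818 + 19*3) - 3431984) = 1/(57*(5 + 818 + 57) - 3431984) = 1/(57*880 - 3431984) = 1/(50160 - 3431984) = 1/(-3381824) = -1/3381824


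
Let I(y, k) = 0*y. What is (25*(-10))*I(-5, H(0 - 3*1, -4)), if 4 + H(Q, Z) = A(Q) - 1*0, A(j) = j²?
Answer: 0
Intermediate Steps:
H(Q, Z) = -4 + Q² (H(Q, Z) = -4 + (Q² - 1*0) = -4 + (Q² + 0) = -4 + Q²)
I(y, k) = 0
(25*(-10))*I(-5, H(0 - 3*1, -4)) = (25*(-10))*0 = -250*0 = 0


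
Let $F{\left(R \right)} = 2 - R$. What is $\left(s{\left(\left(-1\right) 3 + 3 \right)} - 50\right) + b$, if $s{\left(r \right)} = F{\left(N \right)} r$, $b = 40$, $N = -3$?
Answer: $-10$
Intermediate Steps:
$s{\left(r \right)} = 5 r$ ($s{\left(r \right)} = \left(2 - -3\right) r = \left(2 + 3\right) r = 5 r$)
$\left(s{\left(\left(-1\right) 3 + 3 \right)} - 50\right) + b = \left(5 \left(\left(-1\right) 3 + 3\right) - 50\right) + 40 = \left(5 \left(-3 + 3\right) - 50\right) + 40 = \left(5 \cdot 0 - 50\right) + 40 = \left(0 - 50\right) + 40 = -50 + 40 = -10$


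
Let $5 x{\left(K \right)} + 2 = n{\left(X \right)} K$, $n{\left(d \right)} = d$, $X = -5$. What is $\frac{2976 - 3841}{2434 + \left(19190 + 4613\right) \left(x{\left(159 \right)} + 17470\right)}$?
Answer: $- \frac{4325}{2060233229} \approx -2.0993 \cdot 10^{-6}$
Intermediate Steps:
$x{\left(K \right)} = - \frac{2}{5} - K$ ($x{\left(K \right)} = - \frac{2}{5} + \frac{\left(-5\right) K}{5} = - \frac{2}{5} - K$)
$\frac{2976 - 3841}{2434 + \left(19190 + 4613\right) \left(x{\left(159 \right)} + 17470\right)} = \frac{2976 - 3841}{2434 + \left(19190 + 4613\right) \left(\left(- \frac{2}{5} - 159\right) + 17470\right)} = - \frac{865}{2434 + 23803 \left(\left(- \frac{2}{5} - 159\right) + 17470\right)} = - \frac{865}{2434 + 23803 \left(- \frac{797}{5} + 17470\right)} = - \frac{865}{2434 + 23803 \cdot \frac{86553}{5}} = - \frac{865}{2434 + \frac{2060221059}{5}} = - \frac{865}{\frac{2060233229}{5}} = \left(-865\right) \frac{5}{2060233229} = - \frac{4325}{2060233229}$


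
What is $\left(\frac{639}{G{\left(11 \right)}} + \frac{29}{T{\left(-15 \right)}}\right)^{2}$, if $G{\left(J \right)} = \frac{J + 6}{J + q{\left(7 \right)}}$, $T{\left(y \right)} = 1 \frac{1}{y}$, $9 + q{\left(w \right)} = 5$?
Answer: $\frac{8538084}{289} \approx 29544.0$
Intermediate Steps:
$q{\left(w \right)} = -4$ ($q{\left(w \right)} = -9 + 5 = -4$)
$T{\left(y \right)} = \frac{1}{y}$
$G{\left(J \right)} = \frac{6 + J}{-4 + J}$ ($G{\left(J \right)} = \frac{J + 6}{J - 4} = \frac{6 + J}{-4 + J}$)
$\left(\frac{639}{G{\left(11 \right)}} + \frac{29}{T{\left(-15 \right)}}\right)^{2} = \left(\frac{639}{\frac{1}{-4 + 11} \left(6 + 11\right)} + \frac{29}{\frac{1}{-15}}\right)^{2} = \left(\frac{639}{\frac{1}{7} \cdot 17} + \frac{29}{- \frac{1}{15}}\right)^{2} = \left(\frac{639}{\frac{1}{7} \cdot 17} + 29 \left(-15\right)\right)^{2} = \left(\frac{639}{\frac{17}{7}} - 435\right)^{2} = \left(639 \cdot \frac{7}{17} - 435\right)^{2} = \left(\frac{4473}{17} - 435\right)^{2} = \left(- \frac{2922}{17}\right)^{2} = \frac{8538084}{289}$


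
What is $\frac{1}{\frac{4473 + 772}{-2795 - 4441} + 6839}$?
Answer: $\frac{7236}{49481759} \approx 0.00014624$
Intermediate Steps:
$\frac{1}{\frac{4473 + 772}{-2795 - 4441} + 6839} = \frac{1}{\frac{5245}{-7236} + 6839} = \frac{1}{5245 \left(- \frac{1}{7236}\right) + 6839} = \frac{1}{- \frac{5245}{7236} + 6839} = \frac{1}{\frac{49481759}{7236}} = \frac{7236}{49481759}$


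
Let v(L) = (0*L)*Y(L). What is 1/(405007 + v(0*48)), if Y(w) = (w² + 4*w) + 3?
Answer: 1/405007 ≈ 2.4691e-6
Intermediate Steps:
Y(w) = 3 + w² + 4*w
v(L) = 0 (v(L) = (0*L)*(3 + L² + 4*L) = 0*(3 + L² + 4*L) = 0)
1/(405007 + v(0*48)) = 1/(405007 + 0) = 1/405007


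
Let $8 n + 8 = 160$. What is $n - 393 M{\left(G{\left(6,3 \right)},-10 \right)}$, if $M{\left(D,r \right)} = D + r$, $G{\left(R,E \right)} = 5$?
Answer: $1984$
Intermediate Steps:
$n = 19$ ($n = -1 + \frac{1}{8} \cdot 160 = -1 + 20 = 19$)
$n - 393 M{\left(G{\left(6,3 \right)},-10 \right)} = 19 - 393 \left(5 - 10\right) = 19 - -1965 = 19 + 1965 = 1984$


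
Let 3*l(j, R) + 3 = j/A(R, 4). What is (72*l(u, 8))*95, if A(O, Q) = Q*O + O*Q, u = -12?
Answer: -14535/2 ≈ -7267.5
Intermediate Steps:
A(O, Q) = 2*O*Q (A(O, Q) = O*Q + O*Q = 2*O*Q)
l(j, R) = -1 + j/(24*R) (l(j, R) = -1 + (j/((2*R*4)))/3 = -1 + (j/((8*R)))/3 = -1 + (j*(1/(8*R)))/3 = -1 + (j/(8*R))/3 = -1 + j/(24*R))
(72*l(u, 8))*95 = (72*((-1*8 + (1/24)*(-12))/8))*95 = (72*((-8 - 1/2)/8))*95 = (72*((1/8)*(-17/2)))*95 = (72*(-17/16))*95 = -153/2*95 = -14535/2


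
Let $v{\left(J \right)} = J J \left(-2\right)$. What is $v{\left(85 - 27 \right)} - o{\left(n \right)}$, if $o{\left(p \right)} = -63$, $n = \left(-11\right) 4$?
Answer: $-6665$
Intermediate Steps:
$n = -44$
$v{\left(J \right)} = - 2 J^{2}$ ($v{\left(J \right)} = J^{2} \left(-2\right) = - 2 J^{2}$)
$v{\left(85 - 27 \right)} - o{\left(n \right)} = - 2 \left(85 - 27\right)^{2} - -63 = - 2 \cdot 58^{2} + 63 = \left(-2\right) 3364 + 63 = -6728 + 63 = -6665$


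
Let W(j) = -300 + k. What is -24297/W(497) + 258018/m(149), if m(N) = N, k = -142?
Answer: 9051093/5066 ≈ 1786.6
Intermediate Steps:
W(j) = -442 (W(j) = -300 - 142 = -442)
-24297/W(497) + 258018/m(149) = -24297/(-442) + 258018/149 = -24297*(-1/442) + 258018*(1/149) = 1869/34 + 258018/149 = 9051093/5066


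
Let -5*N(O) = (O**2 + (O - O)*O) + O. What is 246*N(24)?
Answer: -29520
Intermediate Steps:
N(O) = -O/5 - O**2/5 (N(O) = -((O**2 + (O - O)*O) + O)/5 = -((O**2 + 0*O) + O)/5 = -((O**2 + 0) + O)/5 = -(O**2 + O)/5 = -(O + O**2)/5 = -O/5 - O**2/5)
246*N(24) = 246*(-1/5*24*(1 + 24)) = 246*(-1/5*24*25) = 246*(-120) = -29520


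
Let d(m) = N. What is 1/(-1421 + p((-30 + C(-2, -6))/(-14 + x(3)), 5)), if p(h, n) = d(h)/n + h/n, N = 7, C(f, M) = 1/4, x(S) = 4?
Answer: -200/283801 ≈ -0.00070472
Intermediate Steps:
C(f, M) = ¼
d(m) = 7
p(h, n) = 7/n + h/n
1/(-1421 + p((-30 + C(-2, -6))/(-14 + x(3)), 5)) = 1/(-1421 + (7 + (-30 + ¼)/(-14 + 4))/5) = 1/(-1421 + (7 - 119/4/(-10))/5) = 1/(-1421 + (7 - 119/4*(-⅒))/5) = 1/(-1421 + (7 + 119/40)/5) = 1/(-1421 + (⅕)*(399/40)) = 1/(-1421 + 399/200) = 1/(-283801/200) = -200/283801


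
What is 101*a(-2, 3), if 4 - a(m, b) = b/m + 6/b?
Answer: 707/2 ≈ 353.50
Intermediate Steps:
a(m, b) = 4 - 6/b - b/m (a(m, b) = 4 - (b/m + 6/b) = 4 - (6/b + b/m) = 4 + (-6/b - b/m) = 4 - 6/b - b/m)
101*a(-2, 3) = 101*(4 - 6/3 - 1*3/(-2)) = 101*(4 - 6*⅓ - 1*3*(-½)) = 101*(4 - 2 + 3/2) = 101*(7/2) = 707/2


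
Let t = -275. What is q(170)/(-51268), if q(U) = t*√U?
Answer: 275*√170/51268 ≈ 0.069938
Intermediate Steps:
q(U) = -275*√U
q(170)/(-51268) = -275*√170/(-51268) = -275*√170*(-1/51268) = 275*√170/51268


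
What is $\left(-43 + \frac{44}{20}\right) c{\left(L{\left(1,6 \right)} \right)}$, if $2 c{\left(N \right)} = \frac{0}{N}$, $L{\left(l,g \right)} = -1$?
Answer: $0$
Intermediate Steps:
$c{\left(N \right)} = 0$ ($c{\left(N \right)} = \frac{0 \frac{1}{N}}{2} = \frac{1}{2} \cdot 0 = 0$)
$\left(-43 + \frac{44}{20}\right) c{\left(L{\left(1,6 \right)} \right)} = \left(-43 + \frac{44}{20}\right) 0 = \left(-43 + 44 \cdot \frac{1}{20}\right) 0 = \left(-43 + \frac{11}{5}\right) 0 = \left(- \frac{204}{5}\right) 0 = 0$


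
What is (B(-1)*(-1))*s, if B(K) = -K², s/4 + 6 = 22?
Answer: 64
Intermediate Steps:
s = 64 (s = -24 + 4*22 = -24 + 88 = 64)
(B(-1)*(-1))*s = (-1*(-1)²*(-1))*64 = (-1*1*(-1))*64 = -1*(-1)*64 = 1*64 = 64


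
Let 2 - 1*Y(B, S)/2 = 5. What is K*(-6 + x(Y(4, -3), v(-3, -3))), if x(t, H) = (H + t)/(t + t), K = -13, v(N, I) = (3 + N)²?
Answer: 143/2 ≈ 71.500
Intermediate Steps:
Y(B, S) = -6 (Y(B, S) = 4 - 2*5 = 4 - 10 = -6)
x(t, H) = (H + t)/(2*t) (x(t, H) = (H + t)/((2*t)) = (H + t)*(1/(2*t)) = (H + t)/(2*t))
K*(-6 + x(Y(4, -3), v(-3, -3))) = -13*(-6 + (½)*((3 - 3)² - 6)/(-6)) = -13*(-6 + (½)*(-⅙)*(0² - 6)) = -13*(-6 + (½)*(-⅙)*(0 - 6)) = -13*(-6 + (½)*(-⅙)*(-6)) = -13*(-6 + ½) = -13*(-11/2) = 143/2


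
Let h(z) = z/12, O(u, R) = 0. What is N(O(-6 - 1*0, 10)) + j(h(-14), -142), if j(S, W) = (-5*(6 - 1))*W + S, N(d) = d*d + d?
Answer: 21293/6 ≈ 3548.8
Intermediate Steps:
h(z) = z/12 (h(z) = z*(1/12) = z/12)
N(d) = d + d² (N(d) = d² + d = d + d²)
j(S, W) = S - 25*W (j(S, W) = (-5*5)*W + S = -25*W + S = S - 25*W)
N(O(-6 - 1*0, 10)) + j(h(-14), -142) = 0*(1 + 0) + ((1/12)*(-14) - 25*(-142)) = 0*1 + (-7/6 + 3550) = 0 + 21293/6 = 21293/6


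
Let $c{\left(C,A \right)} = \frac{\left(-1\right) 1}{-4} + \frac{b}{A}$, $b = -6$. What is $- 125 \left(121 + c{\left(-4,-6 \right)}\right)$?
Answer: $- \frac{61125}{4} \approx -15281.0$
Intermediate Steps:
$c{\left(C,A \right)} = \frac{1}{4} - \frac{6}{A}$ ($c{\left(C,A \right)} = \frac{\left(-1\right) 1}{-4} - \frac{6}{A} = \left(-1\right) \left(- \frac{1}{4}\right) - \frac{6}{A} = \frac{1}{4} - \frac{6}{A}$)
$- 125 \left(121 + c{\left(-4,-6 \right)}\right) = - 125 \left(121 + \frac{-24 - 6}{4 \left(-6\right)}\right) = - 125 \left(121 + \frac{1}{4} \left(- \frac{1}{6}\right) \left(-30\right)\right) = - 125 \left(121 + \frac{5}{4}\right) = \left(-125\right) \frac{489}{4} = - \frac{61125}{4}$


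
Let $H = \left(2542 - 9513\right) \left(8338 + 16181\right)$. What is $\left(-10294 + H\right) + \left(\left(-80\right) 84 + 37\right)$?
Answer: $-170938926$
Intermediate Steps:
$H = -170921949$ ($H = \left(-6971\right) 24519 = -170921949$)
$\left(-10294 + H\right) + \left(\left(-80\right) 84 + 37\right) = \left(-10294 - 170921949\right) + \left(\left(-80\right) 84 + 37\right) = -170932243 + \left(-6720 + 37\right) = -170932243 - 6683 = -170938926$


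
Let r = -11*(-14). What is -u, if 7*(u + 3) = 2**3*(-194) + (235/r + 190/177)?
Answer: 42805979/190806 ≈ 224.34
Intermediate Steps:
r = 154
u = -42805979/190806 (u = -3 + (2**3*(-194) + (235/154 + 190/177))/7 = -3 + (8*(-194) + (235*(1/154) + 190*(1/177)))/7 = -3 + (-1552 + (235/154 + 190/177))/7 = -3 + (-1552 + 70855/27258)/7 = -3 + (1/7)*(-42233561/27258) = -3 - 42233561/190806 = -42805979/190806 ≈ -224.34)
-u = -1*(-42805979/190806) = 42805979/190806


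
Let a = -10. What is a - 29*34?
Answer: -996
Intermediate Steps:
a - 29*34 = -10 - 29*34 = -10 - 986 = -996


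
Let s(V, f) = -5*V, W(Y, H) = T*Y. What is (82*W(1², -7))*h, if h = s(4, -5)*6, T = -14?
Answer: 137760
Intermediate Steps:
W(Y, H) = -14*Y
h = -120 (h = -5*4*6 = -20*6 = -120)
(82*W(1², -7))*h = (82*(-14*1²))*(-120) = (82*(-14*1))*(-120) = (82*(-14))*(-120) = -1148*(-120) = 137760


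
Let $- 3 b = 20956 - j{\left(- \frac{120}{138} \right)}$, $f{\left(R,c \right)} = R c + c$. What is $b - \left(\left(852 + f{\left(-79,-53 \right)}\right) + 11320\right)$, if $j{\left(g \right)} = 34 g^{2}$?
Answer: $- \frac{12316582}{529} \approx -23283.0$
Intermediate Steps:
$f{\left(R,c \right)} = c + R c$
$b = - \frac{3690708}{529}$ ($b = - \frac{20956 - 34 \left(- \frac{120}{138}\right)^{2}}{3} = - \frac{20956 - 34 \left(\left(-120\right) \frac{1}{138}\right)^{2}}{3} = - \frac{20956 - 34 \left(- \frac{20}{23}\right)^{2}}{3} = - \frac{20956 - 34 \cdot \frac{400}{529}}{3} = - \frac{20956 - \frac{13600}{529}}{3} = \left(- \frac{1}{3}\right) \frac{11072124}{529} = - \frac{3690708}{529} \approx -6976.8$)
$b - \left(\left(852 + f{\left(-79,-53 \right)}\right) + 11320\right) = - \frac{3690708}{529} - \left(\left(852 - 53 \left(1 - 79\right)\right) + 11320\right) = - \frac{3690708}{529} - \left(\left(852 - -4134\right) + 11320\right) = - \frac{3690708}{529} - \left(\left(852 + 4134\right) + 11320\right) = - \frac{3690708}{529} - \left(4986 + 11320\right) = - \frac{3690708}{529} - 16306 = - \frac{12316582}{529}$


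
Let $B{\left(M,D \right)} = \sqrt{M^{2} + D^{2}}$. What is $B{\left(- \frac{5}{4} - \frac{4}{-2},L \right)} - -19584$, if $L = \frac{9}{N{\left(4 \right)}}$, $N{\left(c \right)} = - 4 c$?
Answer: $\frac{313359}{16} \approx 19585.0$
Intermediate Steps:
$L = - \frac{9}{16}$ ($L = \frac{9}{\left(-4\right) 4} = \frac{9}{-16} = 9 \left(- \frac{1}{16}\right) = - \frac{9}{16} \approx -0.5625$)
$B{\left(M,D \right)} = \sqrt{D^{2} + M^{2}}$
$B{\left(- \frac{5}{4} - \frac{4}{-2},L \right)} - -19584 = \sqrt{\left(- \frac{9}{16}\right)^{2} + \left(- \frac{5}{4} - \frac{4}{-2}\right)^{2}} - -19584 = \sqrt{\frac{81}{256} + \left(\left(-5\right) \frac{1}{4} - -2\right)^{2}} + 19584 = \sqrt{\frac{81}{256} + \left(- \frac{5}{4} + 2\right)^{2}} + 19584 = \sqrt{\frac{81}{256} + \left(\frac{3}{4}\right)^{2}} + 19584 = \sqrt{\frac{81}{256} + \frac{9}{16}} + 19584 = \sqrt{\frac{225}{256}} + 19584 = \frac{15}{16} + 19584 = \frac{313359}{16}$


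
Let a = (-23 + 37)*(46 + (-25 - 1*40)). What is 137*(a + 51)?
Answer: -29455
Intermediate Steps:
a = -266 (a = 14*(46 + (-25 - 40)) = 14*(46 - 65) = 14*(-19) = -266)
137*(a + 51) = 137*(-266 + 51) = 137*(-215) = -29455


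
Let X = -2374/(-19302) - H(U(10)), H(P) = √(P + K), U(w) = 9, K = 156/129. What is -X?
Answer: -1187/9651 + √18877/43 ≈ 3.0722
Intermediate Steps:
K = 52/43 (K = 156*(1/129) = 52/43 ≈ 1.2093)
H(P) = √(52/43 + P) (H(P) = √(P + 52/43) = √(52/43 + P))
X = 1187/9651 - √18877/43 (X = -2374/(-19302) - √(2236 + 1849*9)/43 = -2374*(-1/19302) - √(2236 + 16641)/43 = 1187/9651 - √18877/43 ≈ -3.0722)
-X = -(1187/9651 - √18877/43) = -1187/9651 + √18877/43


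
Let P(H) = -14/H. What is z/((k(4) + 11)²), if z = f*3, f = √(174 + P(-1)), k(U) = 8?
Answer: 6*√47/361 ≈ 0.11394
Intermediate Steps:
f = 2*√47 (f = √(174 - 14/(-1)) = √(174 - 14*(-1)) = √(174 + 14) = √188 = 2*√47 ≈ 13.711)
z = 6*√47 (z = (2*√47)*3 = 6*√47 ≈ 41.134)
z/((k(4) + 11)²) = (6*√47)/((8 + 11)²) = (6*√47)/(19²) = (6*√47)/361 = (6*√47)*(1/361) = 6*√47/361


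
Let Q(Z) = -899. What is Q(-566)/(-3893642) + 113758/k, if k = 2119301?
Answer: 444838178235/8251799384242 ≈ 0.053908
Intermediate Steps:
Q(-566)/(-3893642) + 113758/k = -899/(-3893642) + 113758/2119301 = -899*(-1/3893642) + 113758*(1/2119301) = 899/3893642 + 113758/2119301 = 444838178235/8251799384242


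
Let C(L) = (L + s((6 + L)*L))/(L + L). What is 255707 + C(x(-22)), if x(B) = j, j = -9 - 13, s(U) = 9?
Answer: 11251121/44 ≈ 2.5571e+5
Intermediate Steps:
j = -22
x(B) = -22
C(L) = (9 + L)/(2*L) (C(L) = (L + 9)/(L + L) = (9 + L)/((2*L)) = (9 + L)*(1/(2*L)) = (9 + L)/(2*L))
255707 + C(x(-22)) = 255707 + (½)*(9 - 22)/(-22) = 255707 + (½)*(-1/22)*(-13) = 255707 + 13/44 = 11251121/44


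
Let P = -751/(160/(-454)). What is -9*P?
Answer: -1534293/80 ≈ -19179.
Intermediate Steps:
P = 170477/80 (P = -751/(160*(-1/454)) = -751/(-80/227) = -751*(-227/80) = 170477/80 ≈ 2131.0)
-9*P = -9*170477/80 = -1534293/80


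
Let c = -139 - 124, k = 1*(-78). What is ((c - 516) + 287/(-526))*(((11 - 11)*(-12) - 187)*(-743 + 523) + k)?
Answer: -8418551771/263 ≈ -3.2010e+7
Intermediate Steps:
k = -78
c = -263
((c - 516) + 287/(-526))*(((11 - 11)*(-12) - 187)*(-743 + 523) + k) = ((-263 - 516) + 287/(-526))*(((11 - 11)*(-12) - 187)*(-743 + 523) - 78) = (-779 + 287*(-1/526))*((0*(-12) - 187)*(-220) - 78) = (-779 - 287/526)*((0 - 187)*(-220) - 78) = -410041*(-187*(-220) - 78)/526 = -410041*(41140 - 78)/526 = -410041/526*41062 = -8418551771/263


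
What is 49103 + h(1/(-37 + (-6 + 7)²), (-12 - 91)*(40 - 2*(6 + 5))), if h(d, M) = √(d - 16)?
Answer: 49103 + I*√577/6 ≈ 49103.0 + 4.0035*I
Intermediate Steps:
h(d, M) = √(-16 + d)
49103 + h(1/(-37 + (-6 + 7)²), (-12 - 91)*(40 - 2*(6 + 5))) = 49103 + √(-16 + 1/(-37 + (-6 + 7)²)) = 49103 + √(-16 + 1/(-37 + 1²)) = 49103 + √(-16 + 1/(-37 + 1)) = 49103 + √(-16 + 1/(-36)) = 49103 + √(-16 - 1/36) = 49103 + √(-577/36) = 49103 + I*√577/6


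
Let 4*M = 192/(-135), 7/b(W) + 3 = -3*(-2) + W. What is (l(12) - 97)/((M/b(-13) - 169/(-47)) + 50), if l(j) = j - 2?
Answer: -257607/160201 ≈ -1.6080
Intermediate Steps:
b(W) = 7/(3 + W) (b(W) = 7/(-3 + (-3*(-2) + W)) = 7/(-3 + (6 + W)) = 7/(3 + W))
M = -16/45 (M = (192/(-135))/4 = (192*(-1/135))/4 = (¼)*(-64/45) = -16/45 ≈ -0.35556)
l(j) = -2 + j
(l(12) - 97)/((M/b(-13) - 169/(-47)) + 50) = ((-2 + 12) - 97)/((-16/(45*(7/(3 - 13))) - 169/(-47)) + 50) = (10 - 97)/((-16/(45*(7/(-10))) - 169*(-1/47)) + 50) = -87/((-16/(45*(7*(-⅒))) + 169/47) + 50) = -87/((-16/(45*(-7/10)) + 169/47) + 50) = -87/((-16/45*(-10/7) + 169/47) + 50) = -87/((32/63 + 169/47) + 50) = -87/(12151/2961 + 50) = -87/160201/2961 = -87*2961/160201 = -257607/160201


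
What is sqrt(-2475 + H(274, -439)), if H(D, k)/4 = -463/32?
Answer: I*sqrt(40526)/4 ≈ 50.328*I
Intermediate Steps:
H(D, k) = -463/8 (H(D, k) = 4*(-463/32) = -463/8)
sqrt(-2475 + H(274, -439)) = sqrt(-2475 - 463/8) = sqrt(-20263/8) = I*sqrt(40526)/4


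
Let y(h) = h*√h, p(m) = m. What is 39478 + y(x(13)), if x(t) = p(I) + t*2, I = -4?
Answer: 39478 + 22*√22 ≈ 39581.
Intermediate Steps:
x(t) = -4 + 2*t (x(t) = -4 + t*2 = -4 + 2*t)
y(h) = h^(3/2)
39478 + y(x(13)) = 39478 + (-4 + 2*13)^(3/2) = 39478 + (-4 + 26)^(3/2) = 39478 + 22^(3/2) = 39478 + 22*√22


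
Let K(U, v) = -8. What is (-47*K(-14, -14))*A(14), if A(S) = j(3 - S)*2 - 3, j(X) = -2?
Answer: -2632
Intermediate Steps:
A(S) = -7 (A(S) = -2*2 - 3 = -4 - 3 = -7)
(-47*K(-14, -14))*A(14) = -47*(-8)*(-7) = 376*(-7) = -2632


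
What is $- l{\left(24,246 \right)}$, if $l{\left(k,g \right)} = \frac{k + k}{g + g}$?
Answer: $- \frac{4}{41} \approx -0.097561$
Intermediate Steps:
$l{\left(k,g \right)} = \frac{k}{g}$ ($l{\left(k,g \right)} = \frac{2 k}{2 g} = 2 k \frac{1}{2 g} = \frac{k}{g}$)
$- l{\left(24,246 \right)} = - \frac{24}{246} = \left(-1\right) \frac{4}{41} = - \frac{4}{41}$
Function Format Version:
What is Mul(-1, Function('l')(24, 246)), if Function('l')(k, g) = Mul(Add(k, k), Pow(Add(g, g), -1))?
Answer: Rational(-4, 41) ≈ -0.097561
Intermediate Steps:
Function('l')(k, g) = Mul(k, Pow(g, -1)) (Function('l')(k, g) = Mul(Mul(2, k), Pow(Mul(2, g), -1)) = Mul(Mul(2, k), Mul(Rational(1, 2), Pow(g, -1))) = Mul(k, Pow(g, -1)))
Mul(-1, Function('l')(24, 246)) = Mul(-1, Mul(24, Pow(246, -1))) = Mul(-1, Mul(24, Rational(1, 246))) = Mul(-1, Rational(4, 41)) = Rational(-4, 41)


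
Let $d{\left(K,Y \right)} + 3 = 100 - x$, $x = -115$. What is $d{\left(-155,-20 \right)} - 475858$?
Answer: $-475646$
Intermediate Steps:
$d{\left(K,Y \right)} = 212$ ($d{\left(K,Y \right)} = -3 + \left(100 - -115\right) = -3 + \left(100 + 115\right) = -3 + 215 = 212$)
$d{\left(-155,-20 \right)} - 475858 = 212 - 475858 = -475646$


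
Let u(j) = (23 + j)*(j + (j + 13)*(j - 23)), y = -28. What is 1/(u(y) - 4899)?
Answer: -1/8584 ≈ -0.00011650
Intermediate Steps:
u(j) = (23 + j)*(j + (-23 + j)*(13 + j)) (u(j) = (23 + j)*(j + (13 + j)*(-23 + j)) = (23 + j)*(j + (-23 + j)*(13 + j)))
1/(u(y) - 4899) = 1/((-6877 + (-28)³ - 506*(-28) + 14*(-28)²) - 4899) = 1/((-6877 - 21952 + 14168 + 14*784) - 4899) = 1/((-6877 - 21952 + 14168 + 10976) - 4899) = 1/(-3685 - 4899) = 1/(-8584) = -1/8584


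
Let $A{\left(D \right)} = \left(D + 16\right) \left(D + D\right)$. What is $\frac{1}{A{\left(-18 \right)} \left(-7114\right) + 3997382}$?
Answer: $\frac{1}{3485174} \approx 2.8693 \cdot 10^{-7}$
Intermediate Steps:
$A{\left(D \right)} = 2 D \left(16 + D\right)$ ($A{\left(D \right)} = \left(16 + D\right) 2 D = 2 D \left(16 + D\right)$)
$\frac{1}{A{\left(-18 \right)} \left(-7114\right) + 3997382} = \frac{1}{2 \left(-18\right) \left(16 - 18\right) \left(-7114\right) + 3997382} = \frac{1}{2 \left(-18\right) \left(-2\right) \left(-7114\right) + 3997382} = \frac{1}{72 \left(-7114\right) + 3997382} = \frac{1}{-512208 + 3997382} = \frac{1}{3485174}$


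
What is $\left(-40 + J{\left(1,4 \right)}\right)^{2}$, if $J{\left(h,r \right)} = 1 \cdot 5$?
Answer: $1225$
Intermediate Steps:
$J{\left(h,r \right)} = 5$
$\left(-40 + J{\left(1,4 \right)}\right)^{2} = \left(-40 + 5\right)^{2} = \left(-35\right)^{2} = 1225$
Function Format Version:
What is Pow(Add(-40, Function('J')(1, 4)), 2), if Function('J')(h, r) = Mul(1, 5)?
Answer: 1225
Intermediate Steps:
Function('J')(h, r) = 5
Pow(Add(-40, Function('J')(1, 4)), 2) = Pow(Add(-40, 5), 2) = Pow(-35, 2) = 1225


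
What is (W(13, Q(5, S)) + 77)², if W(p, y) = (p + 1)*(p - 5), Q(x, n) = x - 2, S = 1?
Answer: 35721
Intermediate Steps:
Q(x, n) = -2 + x
W(p, y) = (1 + p)*(-5 + p)
(W(13, Q(5, S)) + 77)² = ((-5 + 13² - 4*13) + 77)² = ((-5 + 169 - 52) + 77)² = (112 + 77)² = 189² = 35721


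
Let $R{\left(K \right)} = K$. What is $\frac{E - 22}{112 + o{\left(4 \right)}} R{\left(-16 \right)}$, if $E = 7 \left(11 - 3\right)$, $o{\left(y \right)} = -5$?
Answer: $- \frac{544}{107} \approx -5.0841$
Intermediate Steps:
$E = 56$ ($E = 7 \left(11 - 3\right) = 7 \cdot 8 = 56$)
$\frac{E - 22}{112 + o{\left(4 \right)}} R{\left(-16 \right)} = \frac{56 - 22}{112 - 5} \left(-16\right) = \frac{34}{107} \left(-16\right) = - \frac{544}{107}$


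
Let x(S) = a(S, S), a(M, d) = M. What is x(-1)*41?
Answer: -41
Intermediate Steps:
x(S) = S
x(-1)*41 = -1*41 = -41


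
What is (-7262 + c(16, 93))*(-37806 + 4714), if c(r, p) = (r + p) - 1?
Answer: 236740168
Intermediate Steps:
c(r, p) = -1 + p + r (c(r, p) = (p + r) - 1 = -1 + p + r)
(-7262 + c(16, 93))*(-37806 + 4714) = (-7262 + (-1 + 93 + 16))*(-37806 + 4714) = (-7262 + 108)*(-33092) = -7154*(-33092) = 236740168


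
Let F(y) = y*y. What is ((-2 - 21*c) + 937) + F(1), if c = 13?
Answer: 663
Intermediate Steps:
F(y) = y**2
((-2 - 21*c) + 937) + F(1) = ((-2 - 21*13) + 937) + 1**2 = ((-2 - 273) + 937) + 1 = (-275 + 937) + 1 = 662 + 1 = 663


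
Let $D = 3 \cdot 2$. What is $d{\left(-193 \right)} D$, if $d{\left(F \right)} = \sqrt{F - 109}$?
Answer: $6 i \sqrt{302} \approx 104.27 i$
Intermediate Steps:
$d{\left(F \right)} = \sqrt{-109 + F}$
$D = 6$
$d{\left(-193 \right)} D = \sqrt{-109 - 193} \cdot 6 = \sqrt{-302} \cdot 6 = i \sqrt{302} \cdot 6 = 6 i \sqrt{302}$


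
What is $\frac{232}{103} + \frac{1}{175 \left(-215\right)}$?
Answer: $\frac{8728897}{3875375} \approx 2.2524$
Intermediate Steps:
$\frac{232}{103} + \frac{1}{175 \left(-215\right)} = 232 \cdot \frac{1}{103} + \frac{1}{175} \left(- \frac{1}{215}\right) = \frac{232}{103} - \frac{1}{37625} = \frac{8728897}{3875375}$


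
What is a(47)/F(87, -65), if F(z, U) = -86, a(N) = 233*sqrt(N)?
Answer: -233*sqrt(47)/86 ≈ -18.574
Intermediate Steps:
a(47)/F(87, -65) = (233*sqrt(47))/(-86) = (233*sqrt(47))*(-1/86) = -233*sqrt(47)/86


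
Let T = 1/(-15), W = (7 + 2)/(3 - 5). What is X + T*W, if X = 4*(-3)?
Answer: -117/10 ≈ -11.700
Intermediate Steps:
X = -12
W = -9/2 (W = 9/(-2) = 9*(-½) = -9/2 ≈ -4.5000)
T = -1/15 ≈ -0.066667
X + T*W = -12 - 1/15*(-9/2) = -12 + 3/10 = -117/10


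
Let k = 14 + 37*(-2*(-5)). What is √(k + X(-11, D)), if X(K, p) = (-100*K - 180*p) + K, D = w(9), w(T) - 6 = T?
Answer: I*√1227 ≈ 35.029*I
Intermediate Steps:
w(T) = 6 + T
D = 15 (D = 6 + 9 = 15)
k = 384 (k = 14 + 37*10 = 14 + 370 = 384)
X(K, p) = -180*p - 99*K (X(K, p) = (-180*p - 100*K) + K = -180*p - 99*K)
√(k + X(-11, D)) = √(384 + (-180*15 - 99*(-11))) = √(384 + (-2700 + 1089)) = √(384 - 1611) = √(-1227) = I*√1227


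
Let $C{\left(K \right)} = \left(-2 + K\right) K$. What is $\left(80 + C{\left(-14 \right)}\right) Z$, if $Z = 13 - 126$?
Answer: $-34352$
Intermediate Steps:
$C{\left(K \right)} = K \left(-2 + K\right)$
$Z = -113$ ($Z = 13 - 126 = -113$)
$\left(80 + C{\left(-14 \right)}\right) Z = \left(80 - 14 \left(-2 - 14\right)\right) \left(-113\right) = \left(80 - -224\right) \left(-113\right) = \left(80 + 224\right) \left(-113\right) = 304 \left(-113\right) = -34352$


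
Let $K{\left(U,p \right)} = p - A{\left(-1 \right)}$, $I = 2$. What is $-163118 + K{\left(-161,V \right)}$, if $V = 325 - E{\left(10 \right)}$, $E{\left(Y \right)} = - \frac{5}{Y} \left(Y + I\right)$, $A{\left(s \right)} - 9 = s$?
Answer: $-162795$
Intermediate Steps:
$A{\left(s \right)} = 9 + s$
$E{\left(Y \right)} = - \frac{5 \left(2 + Y\right)}{Y}$ ($E{\left(Y \right)} = - \frac{5}{Y} \left(Y + 2\right) = - \frac{5}{Y} \left(2 + Y\right) = - \frac{5 \left(2 + Y\right)}{Y}$)
$V = 331$ ($V = 325 - \left(-5 - \frac{10}{10}\right) = 325 - \left(-5 - 1\right) = 325 - -6 = 325 + 6 = 331$)
$K{\left(U,p \right)} = -8 + p$ ($K{\left(U,p \right)} = p - \left(9 - 1\right) = p - 8 = -8 + p$)
$-163118 + K{\left(-161,V \right)} = -163118 + \left(-8 + 331\right) = -163118 + 323 = -162795$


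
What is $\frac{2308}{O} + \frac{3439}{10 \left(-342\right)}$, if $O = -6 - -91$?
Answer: $\frac{80011}{3060} \approx 26.147$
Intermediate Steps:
$O = 85$ ($O = -6 + 91 = 85$)
$\frac{2308}{O} + \frac{3439}{10 \left(-342\right)} = \frac{2308}{85} + \frac{3439}{10 \left(-342\right)} = 2308 \cdot \frac{1}{85} + \frac{3439}{-3420} = \frac{2308}{85} + 3439 \left(- \frac{1}{3420}\right) = \frac{2308}{85} - \frac{181}{180} = \frac{80011}{3060}$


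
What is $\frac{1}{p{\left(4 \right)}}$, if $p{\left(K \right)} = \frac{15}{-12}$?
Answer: $- \frac{4}{5} \approx -0.8$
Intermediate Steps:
$p{\left(K \right)} = - \frac{5}{4}$ ($p{\left(K \right)} = 15 \left(- \frac{1}{12}\right) = - \frac{5}{4}$)
$\frac{1}{p{\left(4 \right)}} = \frac{1}{- \frac{5}{4}} = - \frac{4}{5}$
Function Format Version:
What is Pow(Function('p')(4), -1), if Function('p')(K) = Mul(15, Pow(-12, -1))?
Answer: Rational(-4, 5) ≈ -0.80000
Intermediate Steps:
Function('p')(K) = Rational(-5, 4) (Function('p')(K) = Mul(15, Rational(-1, 12)) = Rational(-5, 4))
Pow(Function('p')(4), -1) = Pow(Rational(-5, 4), -1) = Rational(-4, 5)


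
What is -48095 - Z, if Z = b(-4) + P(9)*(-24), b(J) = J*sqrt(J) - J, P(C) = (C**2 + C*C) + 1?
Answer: -44187 + 8*I ≈ -44187.0 + 8.0*I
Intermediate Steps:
P(C) = 1 + 2*C**2 (P(C) = (C**2 + C**2) + 1 = 2*C**2 + 1 = 1 + 2*C**2)
b(J) = J**(3/2) - J
Z = -3908 - 8*I (Z = ((-4)**(3/2) - 1*(-4)) + (1 + 2*9**2)*(-24) = (-8*I + 4) + (1 + 2*81)*(-24) = (4 - 8*I) + (1 + 162)*(-24) = (4 - 8*I) + 163*(-24) = (4 - 8*I) - 3912 = -3908 - 8*I ≈ -3908.0 - 8.0*I)
-48095 - Z = -48095 - (-3908 - 8*I) = -48095 + (3908 + 8*I) = -44187 + 8*I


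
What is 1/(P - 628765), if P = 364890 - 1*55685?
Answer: -1/319560 ≈ -3.1293e-6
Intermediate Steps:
P = 309205 (P = 364890 - 55685 = 309205)
1/(P - 628765) = 1/(309205 - 628765) = 1/(-319560) = -1/319560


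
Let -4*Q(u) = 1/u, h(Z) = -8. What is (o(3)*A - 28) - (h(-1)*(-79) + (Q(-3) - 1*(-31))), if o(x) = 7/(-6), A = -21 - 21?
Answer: -7705/12 ≈ -642.08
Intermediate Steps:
A = -42
Q(u) = -1/(4*u)
o(x) = -7/6 (o(x) = 7*(-1/6) = -7/6)
(o(3)*A - 28) - (h(-1)*(-79) + (Q(-3) - 1*(-31))) = (-7/6*(-42) - 28) - (-8*(-79) + (-1/4/(-3) - 1*(-31))) = (49 - 28) - (632 + (-1/4*(-1/3) + 31)) = 21 - (632 + (1/12 + 31)) = 21 - (632 + 373/12) = 21 - 1*7957/12 = 21 - 7957/12 = -7705/12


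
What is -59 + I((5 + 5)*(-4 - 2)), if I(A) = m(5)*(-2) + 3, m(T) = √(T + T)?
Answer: -56 - 2*√10 ≈ -62.325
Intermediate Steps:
m(T) = √2*√T (m(T) = √(2*T) = √2*√T)
I(A) = 3 - 2*√10 (I(A) = (√2*√5)*(-2) + 3 = √10*(-2) + 3 = -2*√10 + 3 = 3 - 2*√10)
-59 + I((5 + 5)*(-4 - 2)) = -59 + (3 - 2*√10) = -56 - 2*√10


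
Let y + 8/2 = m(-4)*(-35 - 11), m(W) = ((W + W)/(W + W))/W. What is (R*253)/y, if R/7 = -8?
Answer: -28336/15 ≈ -1889.1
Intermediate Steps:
R = -56 (R = 7*(-8) = -56)
m(W) = 1/W (m(W) = ((2*W)/((2*W)))/W = ((2*W)*(1/(2*W)))/W = 1/W)
y = 15/2 (y = -4 + (-35 - 11)/(-4) = -4 - ¼*(-46) = -4 + 23/2 = 15/2 ≈ 7.5000)
(R*253)/y = (-56*253)/(15/2) = -14168*2/15 = -28336/15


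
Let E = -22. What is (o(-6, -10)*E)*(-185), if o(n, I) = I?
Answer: -40700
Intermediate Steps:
(o(-6, -10)*E)*(-185) = -10*(-22)*(-185) = 220*(-185) = -40700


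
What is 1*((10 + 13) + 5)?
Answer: 28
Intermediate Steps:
1*((10 + 13) + 5) = 1*(23 + 5) = 1*28 = 28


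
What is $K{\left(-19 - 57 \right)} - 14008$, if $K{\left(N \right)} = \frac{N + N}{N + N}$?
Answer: $-14007$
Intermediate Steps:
$K{\left(N \right)} = 1$ ($K{\left(N \right)} = \frac{2 N}{2 N} = 2 N \frac{1}{2 N} = 1$)
$K{\left(-19 - 57 \right)} - 14008 = 1 - 14008 = -14007$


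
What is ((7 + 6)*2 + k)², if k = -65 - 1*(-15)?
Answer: 576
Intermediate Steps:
k = -50 (k = -65 + 15 = -50)
((7 + 6)*2 + k)² = ((7 + 6)*2 - 50)² = (13*2 - 50)² = (26 - 50)² = (-24)² = 576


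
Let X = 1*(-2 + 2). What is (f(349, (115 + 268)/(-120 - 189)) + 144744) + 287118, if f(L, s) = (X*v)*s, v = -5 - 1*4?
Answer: 431862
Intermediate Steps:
v = -9 (v = -5 - 4 = -9)
X = 0 (X = 1*0 = 0)
f(L, s) = 0 (f(L, s) = (0*(-9))*s = 0*s = 0)
(f(349, (115 + 268)/(-120 - 189)) + 144744) + 287118 = (0 + 144744) + 287118 = 144744 + 287118 = 431862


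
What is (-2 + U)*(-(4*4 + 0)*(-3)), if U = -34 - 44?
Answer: -3840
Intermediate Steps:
U = -78
(-2 + U)*(-(4*4 + 0)*(-3)) = (-2 - 78)*(-(4*4 + 0)*(-3)) = -80*(-(16 + 0))*(-3) = -80*(-1*16)*(-3) = -(-1280)*(-3) = -80*48 = -3840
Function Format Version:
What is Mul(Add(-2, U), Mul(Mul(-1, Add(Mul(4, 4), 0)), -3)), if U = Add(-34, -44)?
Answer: -3840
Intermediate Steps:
U = -78
Mul(Add(-2, U), Mul(Mul(-1, Add(Mul(4, 4), 0)), -3)) = Mul(Add(-2, -78), Mul(Mul(-1, Add(Mul(4, 4), 0)), -3)) = Mul(-80, Mul(Mul(-1, Add(16, 0)), -3)) = Mul(-80, Mul(Mul(-1, 16), -3)) = Mul(-80, Mul(-16, -3)) = Mul(-80, 48) = -3840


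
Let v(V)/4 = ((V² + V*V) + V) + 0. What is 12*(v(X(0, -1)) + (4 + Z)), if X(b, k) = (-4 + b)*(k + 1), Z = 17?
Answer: 252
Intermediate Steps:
X(b, k) = (1 + k)*(-4 + b) (X(b, k) = (-4 + b)*(1 + k) = (1 + k)*(-4 + b))
v(V) = 4*V + 8*V² (v(V) = 4*(((V² + V*V) + V) + 0) = 4*(((V² + V²) + V) + 0) = 4*((2*V² + V) + 0) = 4*((V + 2*V²) + 0) = 4*(V + 2*V²) = 4*V + 8*V²)
12*(v(X(0, -1)) + (4 + Z)) = 12*(4*(-4 + 0 - 4*(-1) + 0*(-1))*(1 + 2*(-4 + 0 - 4*(-1) + 0*(-1))) + (4 + 17)) = 12*(4*(-4 + 0 + 4 + 0)*(1 + 2*(-4 + 0 + 4 + 0)) + 21) = 12*(4*0*(1 + 2*0) + 21) = 12*(4*0*(1 + 0) + 21) = 12*(4*0*1 + 21) = 12*(0 + 21) = 12*21 = 252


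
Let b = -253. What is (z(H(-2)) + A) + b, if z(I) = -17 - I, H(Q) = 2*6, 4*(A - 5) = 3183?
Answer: 2075/4 ≈ 518.75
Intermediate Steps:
A = 3203/4 (A = 5 + (¼)*3183 = 5 + 3183/4 = 3203/4 ≈ 800.75)
H(Q) = 12
(z(H(-2)) + A) + b = ((-17 - 1*12) + 3203/4) - 253 = ((-17 - 12) + 3203/4) - 253 = (-29 + 3203/4) - 253 = 3087/4 - 253 = 2075/4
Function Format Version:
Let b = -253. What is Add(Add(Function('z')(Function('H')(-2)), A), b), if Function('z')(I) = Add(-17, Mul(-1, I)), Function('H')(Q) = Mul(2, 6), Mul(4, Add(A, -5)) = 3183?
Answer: Rational(2075, 4) ≈ 518.75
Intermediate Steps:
A = Rational(3203, 4) (A = Add(5, Mul(Rational(1, 4), 3183)) = Add(5, Rational(3183, 4)) = Rational(3203, 4) ≈ 800.75)
Function('H')(Q) = 12
Add(Add(Function('z')(Function('H')(-2)), A), b) = Add(Add(Add(-17, Mul(-1, 12)), Rational(3203, 4)), -253) = Add(Add(Add(-17, -12), Rational(3203, 4)), -253) = Add(Add(-29, Rational(3203, 4)), -253) = Add(Rational(3087, 4), -253) = Rational(2075, 4)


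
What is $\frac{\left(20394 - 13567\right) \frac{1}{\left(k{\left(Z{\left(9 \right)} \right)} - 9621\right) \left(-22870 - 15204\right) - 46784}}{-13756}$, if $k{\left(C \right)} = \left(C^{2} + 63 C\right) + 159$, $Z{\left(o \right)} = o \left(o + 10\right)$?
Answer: $\frac{6827}{16002129641792} \approx 4.2663 \cdot 10^{-10}$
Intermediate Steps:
$Z{\left(o \right)} = o \left(10 + o\right)$
$k{\left(C \right)} = 159 + C^{2} + 63 C$
$\frac{\left(20394 - 13567\right) \frac{1}{\left(k{\left(Z{\left(9 \right)} \right)} - 9621\right) \left(-22870 - 15204\right) - 46784}}{-13756} = \frac{\left(20394 - 13567\right) \frac{1}{\left(\left(159 + \left(9 \left(10 + 9\right)\right)^{2} + 63 \cdot 9 \left(10 + 9\right)\right) - 9621\right) \left(-22870 - 15204\right) - 46784}}{-13756} = \frac{6827}{\left(\left(159 + \left(9 \cdot 19\right)^{2} + 63 \cdot 9 \cdot 19\right) - 9621\right) \left(-38074\right) - 46784} \left(- \frac{1}{13756}\right) = \frac{6827}{\left(\left(159 + 171^{2} + 63 \cdot 171\right) - 9621\right) \left(-38074\right) - 46784} \left(- \frac{1}{13756}\right) = \frac{6827}{\left(\left(159 + 29241 + 10773\right) - 9621\right) \left(-38074\right) - 46784} \left(- \frac{1}{13756}\right) = \frac{6827}{\left(40173 - 9621\right) \left(-38074\right) - 46784} \left(- \frac{1}{13756}\right) = \frac{6827}{30552 \left(-38074\right) - 46784} \left(- \frac{1}{13756}\right) = \frac{6827}{-1163236848 - 46784} \left(- \frac{1}{13756}\right) = \frac{6827}{-1163283632} \left(- \frac{1}{13756}\right) = 6827 \left(- \frac{1}{1163283632}\right) \left(- \frac{1}{13756}\right) = \left(- \frac{6827}{1163283632}\right) \left(- \frac{1}{13756}\right) = \frac{6827}{16002129641792}$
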